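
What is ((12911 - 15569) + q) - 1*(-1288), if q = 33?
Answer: -1337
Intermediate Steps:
((12911 - 15569) + q) - 1*(-1288) = ((12911 - 15569) + 33) - 1*(-1288) = (-2658 + 33) + 1288 = -2625 + 1288 = -1337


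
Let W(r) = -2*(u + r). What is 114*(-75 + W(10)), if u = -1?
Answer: -10602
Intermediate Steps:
W(r) = 2 - 2*r (W(r) = -2*(-1 + r) = 2 - 2*r)
114*(-75 + W(10)) = 114*(-75 + (2 - 2*10)) = 114*(-75 + (2 - 20)) = 114*(-75 - 18) = 114*(-93) = -10602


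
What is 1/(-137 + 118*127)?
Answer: 1/14849 ≈ 6.7345e-5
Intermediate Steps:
1/(-137 + 118*127) = 1/(-137 + 14986) = 1/14849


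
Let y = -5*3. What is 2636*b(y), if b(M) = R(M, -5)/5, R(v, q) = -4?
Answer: -10544/5 ≈ -2108.8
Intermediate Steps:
y = -15
b(M) = -⅘ (b(M) = -4/5 = -4*⅕ = -⅘)
2636*b(y) = 2636*(-⅘) = -10544/5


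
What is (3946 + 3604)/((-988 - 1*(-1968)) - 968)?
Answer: 3775/6 ≈ 629.17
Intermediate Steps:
(3946 + 3604)/((-988 - 1*(-1968)) - 968) = 7550/((-988 + 1968) - 968) = 7550/(980 - 968) = 7550/12 = 7550*(1/12) = 3775/6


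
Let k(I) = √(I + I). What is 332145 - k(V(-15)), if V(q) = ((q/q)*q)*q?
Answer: 332145 - 15*√2 ≈ 3.3212e+5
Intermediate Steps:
V(q) = q² (V(q) = (1*q)*q = q*q = q²)
k(I) = √2*√I (k(I) = √(2*I) = √2*√I)
332145 - k(V(-15)) = 332145 - √2*√((-15)²) = 332145 - √2*√225 = 332145 - √2*15 = 332145 - 15*√2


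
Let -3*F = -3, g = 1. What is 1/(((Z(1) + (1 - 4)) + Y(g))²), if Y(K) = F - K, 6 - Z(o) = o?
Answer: ¼ ≈ 0.25000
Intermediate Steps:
F = 1 (F = -⅓*(-3) = 1)
Z(o) = 6 - o
Y(K) = 1 - K
1/(((Z(1) + (1 - 4)) + Y(g))²) = 1/((((6 - 1*1) + (1 - 4)) + (1 - 1*1))²) = 1/((((6 - 1) - 3) + (1 - 1))²) = 1/(((5 - 3) + 0)²) = 1/((2 + 0)²) = 1/(2²) = 1/4 = ¼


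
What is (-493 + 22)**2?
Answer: 221841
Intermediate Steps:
(-493 + 22)**2 = (-471)**2 = 221841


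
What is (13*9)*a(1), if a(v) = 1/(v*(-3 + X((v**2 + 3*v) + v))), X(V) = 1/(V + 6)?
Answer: -1287/32 ≈ -40.219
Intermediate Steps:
X(V) = 1/(6 + V)
a(v) = 1/(v*(-3 + 1/(6 + v**2 + 4*v))) (a(v) = 1/(v*(-3 + 1/(6 + ((v**2 + 3*v) + v)))) = 1/(v*(-3 + 1/(6 + (v**2 + 4*v)))) = 1/(v*(-3 + 1/(6 + v**2 + 4*v))))
(13*9)*a(1) = (13*9)*((-6 - 1*1*(4 + 1))/(1*(17 + 3*1*(4 + 1)))) = 117*(1*(-6 - 1*1*5)/(17 + 3*1*5)) = 117*(1*(-6 - 5)/(17 + 15)) = 117*(1*(-11)/32) = 117*(1*(1/32)*(-11)) = 117*(-11/32) = -1287/32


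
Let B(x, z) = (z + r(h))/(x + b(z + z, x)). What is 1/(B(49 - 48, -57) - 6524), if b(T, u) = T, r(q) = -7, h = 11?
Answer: -113/737148 ≈ -0.00015329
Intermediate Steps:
B(x, z) = (-7 + z)/(x + 2*z) (B(x, z) = (z - 7)/(x + (z + z)) = (-7 + z)/(x + 2*z))
1/(B(49 - 48, -57) - 6524) = 1/((-7 - 57)/((49 - 48) + 2*(-57)) - 6524) = 1/(-64/(1 - 114) - 6524) = 1/(-64/(-113) - 6524) = 1/(-1/113*(-64) - 6524) = 1/(64/113 - 6524) = 1/(-737148/113) = -113/737148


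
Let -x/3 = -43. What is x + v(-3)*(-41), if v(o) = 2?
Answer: 47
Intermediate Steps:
x = 129 (x = -3*(-43) = 129)
x + v(-3)*(-41) = 129 + 2*(-41) = 129 - 82 = 47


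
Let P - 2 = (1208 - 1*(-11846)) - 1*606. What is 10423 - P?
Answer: -2027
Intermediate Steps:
P = 12450 (P = 2 + ((1208 - 1*(-11846)) - 1*606) = 2 + ((1208 + 11846) - 606) = 2 + (13054 - 606) = 2 + 12448 = 12450)
10423 - P = 10423 - 1*12450 = 10423 - 12450 = -2027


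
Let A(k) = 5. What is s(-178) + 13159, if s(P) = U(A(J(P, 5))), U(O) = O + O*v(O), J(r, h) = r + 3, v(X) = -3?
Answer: 13149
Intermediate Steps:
J(r, h) = 3 + r
U(O) = -2*O (U(O) = O + O*(-3) = O - 3*O = -2*O)
s(P) = -10 (s(P) = -2*5 = -10)
s(-178) + 13159 = -10 + 13159 = 13149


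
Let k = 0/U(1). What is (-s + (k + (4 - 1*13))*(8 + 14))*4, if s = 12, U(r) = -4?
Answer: -840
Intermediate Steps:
k = 0 (k = 0/(-4) = 0*(-¼) = 0)
(-s + (k + (4 - 1*13))*(8 + 14))*4 = (-1*12 + (0 + (4 - 1*13))*(8 + 14))*4 = (-12 + (0 + (4 - 13))*22)*4 = (-12 + (0 - 9)*22)*4 = (-12 - 9*22)*4 = (-12 - 198)*4 = -210*4 = -840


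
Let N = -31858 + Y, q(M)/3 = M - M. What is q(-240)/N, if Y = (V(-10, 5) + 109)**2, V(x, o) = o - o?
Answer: 0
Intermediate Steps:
V(x, o) = 0
Y = 11881 (Y = (0 + 109)**2 = 109**2 = 11881)
q(M) = 0 (q(M) = 3*(M - M) = 3*0 = 0)
N = -19977 (N = -31858 + 11881 = -19977)
q(-240)/N = 0/(-19977) = 0*(-1/19977) = 0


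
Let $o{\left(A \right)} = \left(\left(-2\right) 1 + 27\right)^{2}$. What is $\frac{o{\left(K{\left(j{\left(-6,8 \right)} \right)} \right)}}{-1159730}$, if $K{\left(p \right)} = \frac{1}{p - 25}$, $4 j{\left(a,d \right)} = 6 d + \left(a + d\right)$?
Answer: $- \frac{125}{231946} \approx -0.00053892$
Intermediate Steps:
$j{\left(a,d \right)} = \frac{a}{4} + \frac{7 d}{4}$ ($j{\left(a,d \right)} = \frac{6 d + \left(a + d\right)}{4} = \frac{a + 7 d}{4} = \frac{a}{4} + \frac{7 d}{4}$)
$K{\left(p \right)} = \frac{1}{-25 + p}$
$o{\left(A \right)} = 625$ ($o{\left(A \right)} = \left(-2 + 27\right)^{2} = 25^{2} = 625$)
$\frac{o{\left(K{\left(j{\left(-6,8 \right)} \right)} \right)}}{-1159730} = \frac{625}{-1159730} = 625 \left(- \frac{1}{1159730}\right) = - \frac{125}{231946}$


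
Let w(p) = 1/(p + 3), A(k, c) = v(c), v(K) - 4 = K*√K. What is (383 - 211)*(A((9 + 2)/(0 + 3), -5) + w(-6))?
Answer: 1892/3 - 860*I*√5 ≈ 630.67 - 1923.0*I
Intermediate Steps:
v(K) = 4 + K^(3/2) (v(K) = 4 + K*√K = 4 + K^(3/2))
A(k, c) = 4 + c^(3/2)
w(p) = 1/(3 + p)
(383 - 211)*(A((9 + 2)/(0 + 3), -5) + w(-6)) = (383 - 211)*((4 + (-5)^(3/2)) + 1/(3 - 6)) = 172*((4 - 5*I*√5) + 1/(-3)) = 172*((4 - 5*I*√5) - ⅓) = 172*(11/3 - 5*I*√5) = 1892/3 - 860*I*√5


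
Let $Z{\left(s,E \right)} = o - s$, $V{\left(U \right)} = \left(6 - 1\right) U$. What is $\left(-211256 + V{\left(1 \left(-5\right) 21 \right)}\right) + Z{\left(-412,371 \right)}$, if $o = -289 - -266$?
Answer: $-211392$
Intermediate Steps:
$o = -23$ ($o = -289 + 266 = -23$)
$V{\left(U \right)} = 5 U$
$Z{\left(s,E \right)} = -23 - s$
$\left(-211256 + V{\left(1 \left(-5\right) 21 \right)}\right) + Z{\left(-412,371 \right)} = \left(-211256 + 5 \cdot 1 \left(-5\right) 21\right) - -389 = \left(-211256 + 5 \left(\left(-5\right) 21\right)\right) + \left(-23 + 412\right) = \left(-211256 + 5 \left(-105\right)\right) + 389 = \left(-211256 - 525\right) + 389 = -211781 + 389 = -211392$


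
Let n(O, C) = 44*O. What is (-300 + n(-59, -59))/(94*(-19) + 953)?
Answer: 2896/833 ≈ 3.4766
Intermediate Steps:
(-300 + n(-59, -59))/(94*(-19) + 953) = (-300 + 44*(-59))/(94*(-19) + 953) = (-300 - 2596)/(-1786 + 953) = -2896/(-833) = -2896*(-1/833) = 2896/833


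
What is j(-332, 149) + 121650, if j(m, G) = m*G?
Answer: 72182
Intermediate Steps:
j(m, G) = G*m
j(-332, 149) + 121650 = 149*(-332) + 121650 = -49468 + 121650 = 72182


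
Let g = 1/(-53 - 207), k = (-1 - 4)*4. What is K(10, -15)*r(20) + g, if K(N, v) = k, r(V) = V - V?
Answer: -1/260 ≈ -0.0038462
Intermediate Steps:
r(V) = 0
k = -20 (k = -5*4 = -20)
K(N, v) = -20
g = -1/260 (g = 1/(-260) = -1/260 ≈ -0.0038462)
K(10, -15)*r(20) + g = -20*0 - 1/260 = 0 - 1/260 = -1/260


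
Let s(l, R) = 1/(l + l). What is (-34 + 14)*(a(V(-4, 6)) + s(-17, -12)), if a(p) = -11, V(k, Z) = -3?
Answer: 3750/17 ≈ 220.59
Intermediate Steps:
s(l, R) = 1/(2*l)
(-34 + 14)*(a(V(-4, 6)) + s(-17, -12)) = (-34 + 14)*(-11 + (½)/(-17)) = -20*(-11 + (½)*(-1/17)) = -20*(-11 - 1/34) = -20*(-375/34) = 3750/17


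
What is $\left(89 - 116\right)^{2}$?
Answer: $729$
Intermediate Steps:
$\left(89 - 116\right)^{2} = \left(-27\right)^{2} = 729$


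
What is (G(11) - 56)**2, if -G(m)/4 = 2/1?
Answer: 4096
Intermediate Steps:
G(m) = -8 (G(m) = -8/1 = -8)
(G(11) - 56)**2 = (-8 - 56)**2 = (-64)**2 = 4096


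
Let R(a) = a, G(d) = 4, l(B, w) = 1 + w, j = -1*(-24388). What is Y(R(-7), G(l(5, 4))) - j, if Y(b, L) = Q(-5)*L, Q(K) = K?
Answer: -24408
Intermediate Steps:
j = 24388
Y(b, L) = -5*L
Y(R(-7), G(l(5, 4))) - j = -5*4 - 1*24388 = -20 - 24388 = -24408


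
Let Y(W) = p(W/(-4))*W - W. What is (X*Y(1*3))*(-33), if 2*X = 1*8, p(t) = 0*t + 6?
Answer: -1980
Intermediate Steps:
p(t) = 6 (p(t) = 0 + 6 = 6)
X = 4 (X = (1*8)/2 = (½)*8 = 4)
Y(W) = 5*W (Y(W) = 6*W - W = 5*W)
(X*Y(1*3))*(-33) = (4*(5*(1*3)))*(-33) = (4*(5*3))*(-33) = (4*15)*(-33) = 60*(-33) = -1980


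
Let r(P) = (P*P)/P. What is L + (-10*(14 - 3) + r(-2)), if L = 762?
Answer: 650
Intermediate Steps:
r(P) = P (r(P) = P²/P = P)
L + (-10*(14 - 3) + r(-2)) = 762 + (-10*(14 - 3) - 2) = 762 + (-10*11 - 2) = 762 + (-110 - 2) = 762 - 112 = 650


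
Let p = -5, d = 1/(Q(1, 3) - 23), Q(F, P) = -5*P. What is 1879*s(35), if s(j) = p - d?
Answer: -355131/38 ≈ -9345.5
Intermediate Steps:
d = -1/38 (d = 1/(-5*3 - 23) = 1/(-15 - 23) = 1/(-38) = -1/38 ≈ -0.026316)
s(j) = -189/38 (s(j) = -5 - 1*(-1/38) = -5 + 1/38 = -189/38)
1879*s(35) = 1879*(-189/38) = -355131/38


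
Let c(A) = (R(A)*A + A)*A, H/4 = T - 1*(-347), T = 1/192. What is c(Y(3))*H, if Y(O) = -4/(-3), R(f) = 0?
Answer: 66625/27 ≈ 2467.6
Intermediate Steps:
T = 1/192 ≈ 0.0052083
Y(O) = 4/3 (Y(O) = -4*(-⅓) = 4/3)
H = 66625/48 (H = 4*(1/192 - 1*(-347)) = 4*(1/192 + 347) = 4*(66625/192) = 66625/48 ≈ 1388.0)
c(A) = A² (c(A) = (0*A + A)*A = (0 + A)*A = A*A = A²)
c(Y(3))*H = (4/3)²*(66625/48) = (16/9)*(66625/48) = 66625/27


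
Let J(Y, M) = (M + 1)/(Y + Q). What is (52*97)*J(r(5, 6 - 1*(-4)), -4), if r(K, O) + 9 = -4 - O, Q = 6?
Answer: 15132/17 ≈ 890.12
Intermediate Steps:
r(K, O) = -13 - O (r(K, O) = -9 + (-4 - O) = -13 - O)
J(Y, M) = (1 + M)/(6 + Y) (J(Y, M) = (M + 1)/(Y + 6) = (1 + M)/(6 + Y))
(52*97)*J(r(5, 6 - 1*(-4)), -4) = (52*97)*((1 - 4)/(6 + (-13 - (6 - 1*(-4))))) = 5044*(-3/(6 + (-13 - (6 + 4)))) = 5044*(-3/(6 + (-13 - 1*10))) = 5044*(-3/(6 + (-13 - 10))) = 5044*(-3/(6 - 23)) = 5044*(-3/(-17)) = 5044*(-1/17*(-3)) = 5044*(3/17) = 15132/17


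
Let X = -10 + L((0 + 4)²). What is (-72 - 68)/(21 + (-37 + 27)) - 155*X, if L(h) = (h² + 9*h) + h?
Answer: -692370/11 ≈ -62943.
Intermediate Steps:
L(h) = h² + 10*h
X = 406 (X = -10 + (0 + 4)²*(10 + (0 + 4)²) = -10 + 4²*(10 + 4²) = -10 + 16*(10 + 16) = -10 + 16*26 = -10 + 416 = 406)
(-72 - 68)/(21 + (-37 + 27)) - 155*X = (-72 - 68)/(21 + (-37 + 27)) - 155*406 = -140/(21 - 10) - 62930 = -140/11 - 62930 = -692370/11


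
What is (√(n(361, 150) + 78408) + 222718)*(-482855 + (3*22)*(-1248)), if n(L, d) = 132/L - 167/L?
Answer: -125885336114 - 565223*√28305253/19 ≈ -1.2604e+11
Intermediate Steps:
n(L, d) = -35/L
(√(n(361, 150) + 78408) + 222718)*(-482855 + (3*22)*(-1248)) = (√(-35/361 + 78408) + 222718)*(-482855 + (3*22)*(-1248)) = (√(-35*1/361 + 78408) + 222718)*(-482855 + 66*(-1248)) = (√(-35/361 + 78408) + 222718)*(-482855 - 82368) = (√(28305253/361) + 222718)*(-565223) = (√28305253/19 + 222718)*(-565223) = (222718 + √28305253/19)*(-565223) = -125885336114 - 565223*√28305253/19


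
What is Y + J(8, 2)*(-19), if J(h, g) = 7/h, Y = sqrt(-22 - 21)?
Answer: -133/8 + I*sqrt(43) ≈ -16.625 + 6.5574*I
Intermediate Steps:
Y = I*sqrt(43) (Y = sqrt(-43) = I*sqrt(43) ≈ 6.5574*I)
Y + J(8, 2)*(-19) = I*sqrt(43) + (7/8)*(-19) = I*sqrt(43) - 133/8 = -133/8 + I*sqrt(43)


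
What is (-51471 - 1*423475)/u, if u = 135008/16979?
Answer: -4032054067/67504 ≈ -59731.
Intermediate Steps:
u = 135008/16979 (u = 135008*(1/16979) = 135008/16979 ≈ 7.9515)
(-51471 - 1*423475)/u = (-51471 - 1*423475)/(135008/16979) = (-51471 - 423475)*(16979/135008) = -474946*16979/135008 = -4032054067/67504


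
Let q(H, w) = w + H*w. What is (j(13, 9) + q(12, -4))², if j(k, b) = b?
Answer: 1849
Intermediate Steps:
(j(13, 9) + q(12, -4))² = (9 - 4*(1 + 12))² = (9 - 4*13)² = (9 - 52)² = (-43)² = 1849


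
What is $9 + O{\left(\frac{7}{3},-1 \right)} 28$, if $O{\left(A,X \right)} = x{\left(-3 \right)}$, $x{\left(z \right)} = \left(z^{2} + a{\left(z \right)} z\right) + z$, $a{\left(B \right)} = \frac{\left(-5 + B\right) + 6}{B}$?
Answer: $121$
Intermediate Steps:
$a{\left(B \right)} = \frac{1 + B}{B}$
$x{\left(z \right)} = 1 + z^{2} + 2 z$ ($x{\left(z \right)} = \left(z^{2} + \frac{1 + z}{z} z\right) + z = \left(z^{2} + \left(1 + z\right)\right) + z = \left(1 + z + z^{2}\right) + z = 1 + z^{2} + 2 z$)
$O{\left(A,X \right)} = 4$ ($O{\left(A,X \right)} = 1 - 3 - 3 \left(1 - 3\right) = 1 - 3 - -6 = 1 - 3 + 6 = 4$)
$9 + O{\left(\frac{7}{3},-1 \right)} 28 = 9 + 4 \cdot 28 = 9 + 112 = 121$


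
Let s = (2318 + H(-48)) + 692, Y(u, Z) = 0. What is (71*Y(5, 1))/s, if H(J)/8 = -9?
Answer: 0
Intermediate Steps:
H(J) = -72 (H(J) = 8*(-9) = -72)
s = 2938 (s = (2318 - 72) + 692 = 2246 + 692 = 2938)
(71*Y(5, 1))/s = (71*0)/2938 = 0*(1/2938) = 0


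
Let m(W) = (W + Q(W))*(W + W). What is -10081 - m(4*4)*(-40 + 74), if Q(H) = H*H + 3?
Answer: -309281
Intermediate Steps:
Q(H) = 3 + H**2 (Q(H) = H**2 + 3 = 3 + H**2)
m(W) = 2*W*(3 + W + W**2) (m(W) = (W + (3 + W**2))*(W + W) = (3 + W + W**2)*(2*W) = 2*W*(3 + W + W**2))
-10081 - m(4*4)*(-40 + 74) = -10081 - 2*(4*4)*(3 + 4*4 + (4*4)**2)*(-40 + 74) = -10081 - 2*16*(3 + 16 + 16**2)*34 = -10081 - 2*16*(3 + 16 + 256)*34 = -10081 - 2*16*275*34 = -10081 - 8800*34 = -10081 - 1*299200 = -10081 - 299200 = -309281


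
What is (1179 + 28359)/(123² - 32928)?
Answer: -9846/5933 ≈ -1.6595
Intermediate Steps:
(1179 + 28359)/(123² - 32928) = 29538/(15129 - 32928) = 29538/(-17799) = 29538*(-1/17799) = -9846/5933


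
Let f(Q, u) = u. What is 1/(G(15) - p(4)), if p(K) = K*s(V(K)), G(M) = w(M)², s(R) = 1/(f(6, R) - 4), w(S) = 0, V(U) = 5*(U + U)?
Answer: -9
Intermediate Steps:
V(U) = 10*U (V(U) = 5*(2*U) = 10*U)
s(R) = 1/(-4 + R) (s(R) = 1/(R - 4) = 1/(-4 + R))
G(M) = 0 (G(M) = 0² = 0)
p(K) = K/(-4 + 10*K)
1/(G(15) - p(4)) = 1/(0 - 4/(2*(-2 + 5*4))) = 1/(0 - 4/(2*(-2 + 20))) = 1/(0 - 4/(2*18)) = 1/(0 - 1*⅑) = 1/(0 - ⅑) = 1/(-⅑) = -9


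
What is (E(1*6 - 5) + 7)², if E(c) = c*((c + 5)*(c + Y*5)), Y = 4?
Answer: 17689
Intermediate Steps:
E(c) = c*(5 + c)*(20 + c) (E(c) = c*((c + 5)*(c + 4*5)) = c*((5 + c)*(c + 20)) = c*((5 + c)*(20 + c)) = c*(5 + c)*(20 + c))
(E(1*6 - 5) + 7)² = ((1*6 - 5)*(100 + (1*6 - 5)² + 25*(1*6 - 5)) + 7)² = ((6 - 5)*(100 + (6 - 5)² + 25*(6 - 5)) + 7)² = (1*(100 + 1² + 25*1) + 7)² = (1*(100 + 1 + 25) + 7)² = (1*126 + 7)² = (126 + 7)² = 133² = 17689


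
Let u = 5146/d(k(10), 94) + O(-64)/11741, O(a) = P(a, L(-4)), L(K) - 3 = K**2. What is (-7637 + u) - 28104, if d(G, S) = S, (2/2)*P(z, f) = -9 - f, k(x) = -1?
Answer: -19692640530/551827 ≈ -35686.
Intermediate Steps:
L(K) = 3 + K**2
P(z, f) = -9 - f
O(a) = -28 (O(a) = -9 - (3 + (-4)**2) = -9 - (3 + 16) = -9 - 1*19 = -9 - 19 = -28)
u = 30208277/551827 (u = 5146/94 - 28/11741 = 5146*(1/94) - 28*1/11741 = 2573/47 - 28/11741 = 30208277/551827 ≈ 54.742)
(-7637 + u) - 28104 = (-7637 + 30208277/551827) - 28104 = -4184094522/551827 - 28104 = -19692640530/551827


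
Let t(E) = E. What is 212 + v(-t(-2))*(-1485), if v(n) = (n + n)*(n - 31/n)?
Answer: 80402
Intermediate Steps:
v(n) = 2*n*(n - 31/n) (v(n) = (2*n)*(n - 31/n) = 2*n*(n - 31/n))
212 + v(-t(-2))*(-1485) = 212 + (-62 + 2*(-1*(-2))**2)*(-1485) = 212 + (-62 + 2*2**2)*(-1485) = 212 + (-62 + 2*4)*(-1485) = 212 + (-62 + 8)*(-1485) = 212 - 54*(-1485) = 212 + 80190 = 80402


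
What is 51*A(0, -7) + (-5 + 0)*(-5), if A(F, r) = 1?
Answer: 76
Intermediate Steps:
51*A(0, -7) + (-5 + 0)*(-5) = 51*1 + (-5 + 0)*(-5) = 51 - 5*(-5) = 51 + 25 = 76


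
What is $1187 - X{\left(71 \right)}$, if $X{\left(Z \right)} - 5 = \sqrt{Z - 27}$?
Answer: $1182 - 2 \sqrt{11} \approx 1175.4$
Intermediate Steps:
$X{\left(Z \right)} = 5 + \sqrt{-27 + Z}$ ($X{\left(Z \right)} = 5 + \sqrt{Z - 27} = 5 + \sqrt{-27 + Z}$)
$1187 - X{\left(71 \right)} = 1187 - \left(5 + \sqrt{-27 + 71}\right) = 1187 - \left(5 + \sqrt{44}\right) = 1187 - \left(5 + 2 \sqrt{11}\right) = 1182 - 2 \sqrt{11}$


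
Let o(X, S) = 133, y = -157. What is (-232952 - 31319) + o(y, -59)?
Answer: -264138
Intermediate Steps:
(-232952 - 31319) + o(y, -59) = (-232952 - 31319) + 133 = -264271 + 133 = -264138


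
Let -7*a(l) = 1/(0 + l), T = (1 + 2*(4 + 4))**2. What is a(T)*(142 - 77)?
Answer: -65/2023 ≈ -0.032130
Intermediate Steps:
T = 289 (T = (1 + 2*8)**2 = (1 + 16)**2 = 17**2 = 289)
a(l) = -1/(7*l) (a(l) = -1/(7*(0 + l)) = -1/(7*l))
a(T)*(142 - 77) = (-1/7/289)*(142 - 77) = -1/7*1/289*65 = -1/2023*65 = -65/2023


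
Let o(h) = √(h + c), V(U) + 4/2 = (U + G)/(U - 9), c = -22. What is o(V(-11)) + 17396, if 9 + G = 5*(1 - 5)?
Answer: 17396 + I*√22 ≈ 17396.0 + 4.6904*I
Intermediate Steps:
G = -29 (G = -9 + 5*(1 - 5) = -9 + 5*(-4) = -9 - 20 = -29)
V(U) = -2 + (-29 + U)/(-9 + U) (V(U) = -2 + (U - 29)/(U - 9) = -2 + (-29 + U)/(-9 + U))
o(h) = √(-22 + h) (o(h) = √(h - 22) = √(-22 + h))
o(V(-11)) + 17396 = √(-22 + (-11 - 1*(-11))/(-9 - 11)) + 17396 = √(-22 + (-11 + 11)/(-20)) + 17396 = √(-22 - 1/20*0) + 17396 = √(-22 + 0) + 17396 = √(-22) + 17396 = I*√22 + 17396 = 17396 + I*√22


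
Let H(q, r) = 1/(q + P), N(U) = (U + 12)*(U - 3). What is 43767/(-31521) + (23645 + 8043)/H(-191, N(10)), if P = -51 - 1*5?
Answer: -82237631141/10507 ≈ -7.8269e+6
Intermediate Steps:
N(U) = (-3 + U)*(12 + U) (N(U) = (12 + U)*(-3 + U) = (-3 + U)*(12 + U))
P = -56 (P = -51 - 5 = -56)
H(q, r) = 1/(-56 + q) (H(q, r) = 1/(q - 56) = 1/(-56 + q))
43767/(-31521) + (23645 + 8043)/H(-191, N(10)) = 43767/(-31521) + (23645 + 8043)/(1/(-56 - 191)) = 43767*(-1/31521) + 31688/(1/(-247)) = -14589/10507 + 31688/(-1/247) = -14589/10507 + 31688*(-247) = -14589/10507 - 7826936 = -82237631141/10507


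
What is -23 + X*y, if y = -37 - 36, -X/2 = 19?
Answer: 2751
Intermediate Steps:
X = -38 (X = -2*19 = -38)
y = -73
-23 + X*y = -23 - 38*(-73) = -23 + 2774 = 2751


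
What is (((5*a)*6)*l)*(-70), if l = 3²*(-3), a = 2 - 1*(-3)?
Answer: 283500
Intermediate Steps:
a = 5 (a = 2 + 3 = 5)
l = -27 (l = 9*(-3) = -27)
(((5*a)*6)*l)*(-70) = (((5*5)*6)*(-27))*(-70) = ((25*6)*(-27))*(-70) = (150*(-27))*(-70) = -4050*(-70) = 283500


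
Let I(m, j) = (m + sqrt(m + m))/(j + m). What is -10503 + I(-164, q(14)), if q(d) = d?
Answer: -787643/75 - I*sqrt(82)/75 ≈ -10502.0 - 0.12074*I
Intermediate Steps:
I(m, j) = (m + sqrt(2)*sqrt(m))/(j + m) (I(m, j) = (m + sqrt(2*m))/(j + m) = (m + sqrt(2)*sqrt(m))/(j + m))
-10503 + I(-164, q(14)) = -10503 + (-164 + sqrt(2)*sqrt(-164))/(14 - 164) = -10503 + (-164 + sqrt(2)*(2*I*sqrt(41)))/(-150) = -10503 - (-164 + 2*I*sqrt(82))/150 = -10503 + (82/75 - I*sqrt(82)/75) = -787643/75 - I*sqrt(82)/75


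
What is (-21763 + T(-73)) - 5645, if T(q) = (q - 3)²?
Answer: -21632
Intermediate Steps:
T(q) = (-3 + q)²
(-21763 + T(-73)) - 5645 = (-21763 + (-3 - 73)²) - 5645 = (-21763 + (-76)²) - 5645 = (-21763 + 5776) - 5645 = -15987 - 5645 = -21632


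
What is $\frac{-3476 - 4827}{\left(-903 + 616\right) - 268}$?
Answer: $\frac{8303}{555} \approx 14.96$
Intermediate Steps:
$\frac{-3476 - 4827}{\left(-903 + 616\right) - 268} = - \frac{8303}{-287 - 268} = - \frac{8303}{-555} = \left(-8303\right) \left(- \frac{1}{555}\right) = \frac{8303}{555}$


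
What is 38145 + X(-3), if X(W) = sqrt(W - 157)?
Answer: 38145 + 4*I*sqrt(10) ≈ 38145.0 + 12.649*I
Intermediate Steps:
X(W) = sqrt(-157 + W)
38145 + X(-3) = 38145 + sqrt(-157 - 3) = 38145 + sqrt(-160) = 38145 + 4*I*sqrt(10)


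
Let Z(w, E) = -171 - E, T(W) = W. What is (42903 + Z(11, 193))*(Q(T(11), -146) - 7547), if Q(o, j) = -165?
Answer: -328060768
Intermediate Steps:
(42903 + Z(11, 193))*(Q(T(11), -146) - 7547) = (42903 + (-171 - 1*193))*(-165 - 7547) = (42903 + (-171 - 193))*(-7712) = (42903 - 364)*(-7712) = 42539*(-7712) = -328060768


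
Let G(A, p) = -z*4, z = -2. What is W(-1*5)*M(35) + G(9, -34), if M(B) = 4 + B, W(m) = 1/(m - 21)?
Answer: 13/2 ≈ 6.5000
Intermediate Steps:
G(A, p) = 8 (G(A, p) = -1*(-2)*4 = 2*4 = 8)
W(m) = 1/(-21 + m)
W(-1*5)*M(35) + G(9, -34) = (4 + 35)/(-21 - 1*5) + 8 = 39/(-21 - 5) + 8 = 39/(-26) + 8 = -1/26*39 + 8 = -3/2 + 8 = 13/2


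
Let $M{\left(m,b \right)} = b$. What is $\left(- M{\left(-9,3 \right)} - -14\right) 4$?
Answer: $44$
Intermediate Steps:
$\left(- M{\left(-9,3 \right)} - -14\right) 4 = \left(\left(-1\right) 3 - -14\right) 4 = \left(-3 + \left(-11 + 25\right)\right) 4 = \left(-3 + 14\right) 4 = 11 \cdot 4 = 44$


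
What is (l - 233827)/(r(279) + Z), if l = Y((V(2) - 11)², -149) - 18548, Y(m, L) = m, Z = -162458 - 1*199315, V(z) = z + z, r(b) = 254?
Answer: 252326/361519 ≈ 0.69796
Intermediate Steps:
V(z) = 2*z
Z = -361773 (Z = -162458 - 199315 = -361773)
l = -18499 (l = (2*2 - 11)² - 18548 = (4 - 11)² - 18548 = (-7)² - 18548 = 49 - 18548 = -18499)
(l - 233827)/(r(279) + Z) = (-18499 - 233827)/(254 - 361773) = -252326/(-361519) = -252326*(-1/361519) = 252326/361519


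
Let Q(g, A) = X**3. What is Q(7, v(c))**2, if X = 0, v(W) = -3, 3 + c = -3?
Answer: 0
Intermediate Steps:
c = -6 (c = -3 - 3 = -6)
Q(g, A) = 0 (Q(g, A) = 0**3 = 0)
Q(7, v(c))**2 = 0**2 = 0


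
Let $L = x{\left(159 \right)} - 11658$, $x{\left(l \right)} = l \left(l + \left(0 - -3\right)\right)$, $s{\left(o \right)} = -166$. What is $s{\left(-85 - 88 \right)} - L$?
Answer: $-14266$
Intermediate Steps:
$x{\left(l \right)} = l \left(3 + l\right)$ ($x{\left(l \right)} = l \left(l + \left(0 + 3\right)\right) = l \left(l + 3\right) = l \left(3 + l\right)$)
$L = 14100$ ($L = 159 \left(3 + 159\right) - 11658 = 159 \cdot 162 - 11658 = 25758 - 11658 = 14100$)
$s{\left(-85 - 88 \right)} - L = -166 - 14100 = -14266$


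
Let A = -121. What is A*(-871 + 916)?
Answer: -5445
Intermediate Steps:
A*(-871 + 916) = -121*(-871 + 916) = -121*45 = -5445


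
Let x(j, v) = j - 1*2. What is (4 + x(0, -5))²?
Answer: 4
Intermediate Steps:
x(j, v) = -2 + j (x(j, v) = j - 2 = -2 + j)
(4 + x(0, -5))² = (4 + (-2 + 0))² = (4 - 2)² = 2² = 4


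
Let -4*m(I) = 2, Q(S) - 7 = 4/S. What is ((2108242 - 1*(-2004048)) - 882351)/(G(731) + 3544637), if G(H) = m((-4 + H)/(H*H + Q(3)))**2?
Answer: 12919756/14178549 ≈ 0.91122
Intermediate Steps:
Q(S) = 7 + 4/S
m(I) = -1/2 (m(I) = -1/4*2 = -1/2)
G(H) = 1/4 (G(H) = (-1/2)**2 = 1/4)
((2108242 - 1*(-2004048)) - 882351)/(G(731) + 3544637) = ((2108242 - 1*(-2004048)) - 882351)/(1/4 + 3544637) = ((2108242 + 2004048) - 882351)/(14178549/4) = (4112290 - 882351)*(4/14178549) = 3229939*(4/14178549) = 12919756/14178549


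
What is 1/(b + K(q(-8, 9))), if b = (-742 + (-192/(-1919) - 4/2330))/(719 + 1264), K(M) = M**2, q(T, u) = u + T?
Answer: 1477754735/924880959 ≈ 1.5978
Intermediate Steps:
q(T, u) = T + u
b = -552873776/1477754735 (b = (-742 + (-192*(-1/1919) - 4*1/2330))/1983 = (-742 + (192/1919 - 2/1165))*(1/1983) = (-742 + 219842/2235635)*(1/1983) = -1658621328/2235635*1/1983 = -552873776/1477754735 ≈ -0.37413)
1/(b + K(q(-8, 9))) = 1/(-552873776/1477754735 + (-8 + 9)**2) = 1/(-552873776/1477754735 + 1**2) = 1/(-552873776/1477754735 + 1) = 1/(924880959/1477754735) = 1477754735/924880959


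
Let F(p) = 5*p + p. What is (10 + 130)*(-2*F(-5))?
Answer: 8400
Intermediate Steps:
F(p) = 6*p
(10 + 130)*(-2*F(-5)) = (10 + 130)*(-12*(-5)) = 140*(-2*(-30)) = 140*60 = 8400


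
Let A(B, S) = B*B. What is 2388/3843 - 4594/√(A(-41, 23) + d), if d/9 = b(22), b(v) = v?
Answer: 796/1281 - 4594*√1879/1879 ≈ -105.36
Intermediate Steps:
A(B, S) = B²
d = 198 (d = 9*22 = 198)
2388/3843 - 4594/√(A(-41, 23) + d) = 2388/3843 - 4594/√((-41)² + 198) = 2388*(1/3843) - 4594/√(1681 + 198) = 796/1281 - 4594*√1879/1879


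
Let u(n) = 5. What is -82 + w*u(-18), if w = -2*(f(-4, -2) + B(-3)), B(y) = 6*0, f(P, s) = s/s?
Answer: -92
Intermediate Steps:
f(P, s) = 1
B(y) = 0
w = -2 (w = -2*(1 + 0) = -2*1 = -2)
-82 + w*u(-18) = -82 - 2*5 = -82 - 10 = -92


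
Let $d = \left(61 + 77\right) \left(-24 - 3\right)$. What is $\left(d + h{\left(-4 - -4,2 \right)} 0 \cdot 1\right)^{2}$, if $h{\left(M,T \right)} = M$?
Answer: $13883076$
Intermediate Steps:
$d = -3726$ ($d = 138 \left(-27\right) = -3726$)
$\left(d + h{\left(-4 - -4,2 \right)} 0 \cdot 1\right)^{2} = \left(-3726 + \left(-4 - -4\right) 0 \cdot 1\right)^{2} = \left(-3726 + \left(-4 + 4\right) 0 \cdot 1\right)^{2} = \left(-3726 + 0 \cdot 0 \cdot 1\right)^{2} = \left(-3726 + 0 \cdot 1\right)^{2} = \left(-3726 + 0\right)^{2} = \left(-3726\right)^{2} = 13883076$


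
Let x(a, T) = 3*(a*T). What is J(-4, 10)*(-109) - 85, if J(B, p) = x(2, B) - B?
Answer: 2095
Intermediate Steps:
x(a, T) = 3*T*a (x(a, T) = 3*(T*a) = 3*T*a)
J(B, p) = 5*B (J(B, p) = 3*B*2 - B = 6*B - B = 5*B)
J(-4, 10)*(-109) - 85 = (5*(-4))*(-109) - 85 = -20*(-109) - 85 = 2180 - 85 = 2095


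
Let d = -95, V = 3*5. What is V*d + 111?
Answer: -1314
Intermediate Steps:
V = 15
V*d + 111 = 15*(-95) + 111 = -1425 + 111 = -1314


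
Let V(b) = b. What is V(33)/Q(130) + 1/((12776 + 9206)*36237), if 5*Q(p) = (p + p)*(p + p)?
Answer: 13143275371/5384757321840 ≈ 0.0024408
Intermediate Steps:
Q(p) = 4*p²/5 (Q(p) = ((p + p)*(p + p))/5 = ((2*p)*(2*p))/5 = (4*p²)/5 = 4*p²/5)
V(33)/Q(130) + 1/((12776 + 9206)*36237) = 33/(((⅘)*130²)) + 1/((12776 + 9206)*36237) = 33/(((⅘)*16900)) + (1/36237)/21982 = 33/13520 + (1/21982)*(1/36237) = 33*(1/13520) + 1/796561734 = 33/13520 + 1/796561734 = 13143275371/5384757321840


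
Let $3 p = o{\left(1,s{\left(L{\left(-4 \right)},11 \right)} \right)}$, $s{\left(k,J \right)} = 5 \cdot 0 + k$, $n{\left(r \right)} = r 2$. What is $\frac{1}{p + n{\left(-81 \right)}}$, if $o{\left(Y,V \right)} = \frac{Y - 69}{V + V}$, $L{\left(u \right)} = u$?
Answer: $- \frac{6}{955} \approx -0.0062827$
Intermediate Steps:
$n{\left(r \right)} = 2 r$
$s{\left(k,J \right)} = k$ ($s{\left(k,J \right)} = 0 + k = k$)
$o{\left(Y,V \right)} = \frac{-69 + Y}{2 V}$
$p = \frac{17}{6}$ ($p = \frac{\frac{1}{2} \frac{1}{-4} \left(-69 + 1\right)}{3} = \frac{\frac{1}{2} \left(- \frac{1}{4}\right) \left(-68\right)}{3} = \frac{1}{3} \cdot \frac{17}{2} = \frac{17}{6} \approx 2.8333$)
$\frac{1}{p + n{\left(-81 \right)}} = \frac{1}{\frac{17}{6} + 2 \left(-81\right)} = \frac{1}{\frac{17}{6} - 162} = \frac{1}{- \frac{955}{6}} = - \frac{6}{955}$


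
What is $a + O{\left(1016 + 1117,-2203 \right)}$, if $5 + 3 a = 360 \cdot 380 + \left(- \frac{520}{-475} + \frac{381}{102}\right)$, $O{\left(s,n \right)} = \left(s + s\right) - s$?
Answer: $\frac{154177407}{3230} \approx 47733.0$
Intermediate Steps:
$O{\left(s,n \right)} = s$ ($O{\left(s,n \right)} = 2 s - s = s$)
$a = \frac{147287817}{3230}$ ($a = - \frac{5}{3} + \frac{360 \cdot 380 + \left(- \frac{520}{-475} + \frac{381}{102}\right)}{3} = - \frac{5}{3} + \frac{136800 + \left(\left(-520\right) \left(- \frac{1}{475}\right) + 381 \cdot \frac{1}{102}\right)}{3} = - \frac{5}{3} + \frac{136800 + \left(\frac{104}{95} + \frac{127}{34}\right)}{3} = - \frac{5}{3} + \frac{136800 + \frac{15601}{3230}}{3} = - \frac{5}{3} + \frac{1}{3} \cdot \frac{441879601}{3230} = - \frac{5}{3} + \frac{441879601}{9690} = \frac{147287817}{3230} \approx 45600.0$)
$a + O{\left(1016 + 1117,-2203 \right)} = \frac{147287817}{3230} + \left(1016 + 1117\right) = \frac{147287817}{3230} + 2133 = \frac{154177407}{3230}$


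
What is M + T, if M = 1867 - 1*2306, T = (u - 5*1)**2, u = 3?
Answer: -435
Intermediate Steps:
T = 4 (T = (3 - 5*1)**2 = (3 - 5)**2 = (-2)**2 = 4)
M = -439 (M = 1867 - 2306 = -439)
M + T = -439 + 4 = -435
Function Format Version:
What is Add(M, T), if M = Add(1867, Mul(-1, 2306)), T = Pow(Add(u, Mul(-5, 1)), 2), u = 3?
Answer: -435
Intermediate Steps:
T = 4 (T = Pow(Add(3, Mul(-5, 1)), 2) = Pow(Add(3, -5), 2) = Pow(-2, 2) = 4)
M = -439 (M = Add(1867, -2306) = -439)
Add(M, T) = Add(-439, 4) = -435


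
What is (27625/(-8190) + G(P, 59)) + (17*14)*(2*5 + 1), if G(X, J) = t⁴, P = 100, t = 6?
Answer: 492739/126 ≈ 3910.6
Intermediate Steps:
G(X, J) = 1296 (G(X, J) = 6⁴ = 1296)
(27625/(-8190) + G(P, 59)) + (17*14)*(2*5 + 1) = (27625/(-8190) + 1296) + (17*14)*(2*5 + 1) = (27625*(-1/8190) + 1296) + 238*(10 + 1) = (-425/126 + 1296) + 238*11 = 162871/126 + 2618 = 492739/126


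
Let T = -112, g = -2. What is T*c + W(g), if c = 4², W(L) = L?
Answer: -1794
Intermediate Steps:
c = 16
T*c + W(g) = -112*16 - 2 = -1792 - 2 = -1794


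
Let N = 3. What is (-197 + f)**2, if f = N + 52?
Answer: 20164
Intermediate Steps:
f = 55 (f = 3 + 52 = 55)
(-197 + f)**2 = (-197 + 55)**2 = (-142)**2 = 20164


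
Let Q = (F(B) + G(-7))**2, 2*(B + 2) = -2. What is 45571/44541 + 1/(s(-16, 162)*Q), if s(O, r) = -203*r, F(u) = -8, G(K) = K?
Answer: 5352313243/5231340450 ≈ 1.0231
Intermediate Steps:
B = -3 (B = -2 + (1/2)*(-2) = -2 - 1 = -3)
Q = 225 (Q = (-8 - 7)**2 = (-15)**2 = 225)
45571/44541 + 1/(s(-16, 162)*Q) = 45571/44541 + 1/(-203*162*225) = 45571*(1/44541) + (1/225)/(-32886) = 45571/44541 - 1/32886*1/225 = 45571/44541 - 1/7399350 = 5352313243/5231340450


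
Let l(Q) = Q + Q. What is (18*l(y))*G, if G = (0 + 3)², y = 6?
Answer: 1944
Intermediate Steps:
l(Q) = 2*Q
G = 9 (G = 3² = 9)
(18*l(y))*G = (18*(2*6))*9 = (18*12)*9 = 216*9 = 1944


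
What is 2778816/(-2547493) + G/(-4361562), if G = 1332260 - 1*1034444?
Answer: -2146443740980/1851841444011 ≈ -1.1591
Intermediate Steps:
G = 297816 (G = 1332260 - 1034444 = 297816)
2778816/(-2547493) + G/(-4361562) = 2778816/(-2547493) + 297816/(-4361562) = 2778816*(-1/2547493) + 297816*(-1/4361562) = -2778816/2547493 - 49636/726927 = -2146443740980/1851841444011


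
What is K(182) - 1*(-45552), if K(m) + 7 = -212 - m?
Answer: 45151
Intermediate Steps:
K(m) = -219 - m (K(m) = -7 + (-212 - m) = -219 - m)
K(182) - 1*(-45552) = (-219 - 1*182) - 1*(-45552) = (-219 - 182) + 45552 = -401 + 45552 = 45151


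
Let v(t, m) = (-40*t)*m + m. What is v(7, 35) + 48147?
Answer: 38382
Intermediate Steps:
v(t, m) = m - 40*m*t (v(t, m) = -40*m*t + m = m - 40*m*t)
v(7, 35) + 48147 = 35*(1 - 40*7) + 48147 = 35*(1 - 280) + 48147 = 35*(-279) + 48147 = -9765 + 48147 = 38382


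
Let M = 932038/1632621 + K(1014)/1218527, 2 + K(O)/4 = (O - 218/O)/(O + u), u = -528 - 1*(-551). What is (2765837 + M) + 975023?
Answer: 22881403617741456932218/6116614929690343 ≈ 3.7409e+6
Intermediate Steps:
u = 23 (u = -528 + 551 = 23)
K(O) = -8 + 4*(O - 218/O)/(23 + O) (K(O) = -8 + 4*((O - 218/O)/(O + 23)) = -8 + 4*((O - 218/O)/(23 + O)) = -8 + 4*(O - 218/O)/(23 + O))
M = 3491860040417238/6116614929690343 (M = 932038/1632621 + (4*(-218 - 1*1014**2 - 46*1014)/(1014*(23 + 1014)))/1218527 = 932038*(1/1632621) + (4*(1/1014)*(-218 - 1*1028196 - 46644)/1037)*(1/1218527) = 932038/1632621 + (4*(1/1014)*(1/1037)*(-218 - 1028196 - 46644))*(1/1218527) = 932038/1632621 + (4*(1/1014)*(1/1037)*(-1075058))*(1/1218527) = 932038/1632621 - 2150116/525759*1/1218527 = 932038/1632621 - 113164/33718501947 = 3491860040417238/6116614929690343 ≈ 0.57088)
(2765837 + M) + 975023 = (2765837 + 3491860040417238/6116614929690343) + 975023 = 16917563379149989629329/6116614929690343 + 975023 = 22881403617741456932218/6116614929690343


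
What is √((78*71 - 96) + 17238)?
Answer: 18*√70 ≈ 150.60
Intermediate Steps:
√((78*71 - 96) + 17238) = √((5538 - 96) + 17238) = √(5442 + 17238) = √22680 = 18*√70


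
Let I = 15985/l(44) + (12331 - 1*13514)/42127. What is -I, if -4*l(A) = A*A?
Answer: 673972667/20389468 ≈ 33.055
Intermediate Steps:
l(A) = -A²/4 (l(A) = -A*A/4 = -A²/4)
I = -673972667/20389468 (I = 15985/((-¼*44²)) + (12331 - 1*13514)/42127 = 15985/((-¼*1936)) + (12331 - 13514)*(1/42127) = 15985/(-484) - 1183*1/42127 = 15985*(-1/484) - 1183/42127 = -15985/484 - 1183/42127 = -673972667/20389468 ≈ -33.055)
-I = -1*(-673972667/20389468) = 673972667/20389468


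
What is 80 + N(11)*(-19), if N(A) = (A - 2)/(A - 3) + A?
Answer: -1203/8 ≈ -150.38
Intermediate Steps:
N(A) = A + (-2 + A)/(-3 + A) (N(A) = (-2 + A)/(-3 + A) + A = A + (-2 + A)/(-3 + A))
80 + N(11)*(-19) = 80 + ((-2 + 11**2 - 2*11)/(-3 + 11))*(-19) = 80 + ((-2 + 121 - 22)/8)*(-19) = 80 + ((1/8)*97)*(-19) = 80 + (97/8)*(-19) = 80 - 1843/8 = -1203/8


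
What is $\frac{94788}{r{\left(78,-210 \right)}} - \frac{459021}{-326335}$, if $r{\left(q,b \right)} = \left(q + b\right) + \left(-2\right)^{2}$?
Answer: $- \frac{7718471823}{10442720} \approx -739.13$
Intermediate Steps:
$r{\left(q,b \right)} = 4 + b + q$ ($r{\left(q,b \right)} = \left(b + q\right) + 4 = 4 + b + q$)
$\frac{94788}{r{\left(78,-210 \right)}} - \frac{459021}{-326335} = \frac{94788}{4 - 210 + 78} - \frac{459021}{-326335} = \frac{94788}{-128} - - \frac{459021}{326335} = 94788 \left(- \frac{1}{128}\right) + \frac{459021}{326335} = - \frac{23697}{32} + \frac{459021}{326335} = - \frac{7718471823}{10442720}$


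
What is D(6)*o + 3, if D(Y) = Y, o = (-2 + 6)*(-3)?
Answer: -69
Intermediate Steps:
o = -12 (o = 4*(-3) = -12)
D(6)*o + 3 = 6*(-12) + 3 = -72 + 3 = -69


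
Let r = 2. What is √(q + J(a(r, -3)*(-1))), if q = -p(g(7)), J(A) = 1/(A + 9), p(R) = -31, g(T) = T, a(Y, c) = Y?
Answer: √1526/7 ≈ 5.5806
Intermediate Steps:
J(A) = 1/(9 + A)
q = 31 (q = -1*(-31) = 31)
√(q + J(a(r, -3)*(-1))) = √(31 + 1/(9 + 2*(-1))) = √(31 + 1/(9 - 2)) = √(31 + 1/7) = √(31 + ⅐) = √(218/7) = √1526/7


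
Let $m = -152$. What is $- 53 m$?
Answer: $8056$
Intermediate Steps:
$- 53 m = \left(-53\right) \left(-152\right) = 8056$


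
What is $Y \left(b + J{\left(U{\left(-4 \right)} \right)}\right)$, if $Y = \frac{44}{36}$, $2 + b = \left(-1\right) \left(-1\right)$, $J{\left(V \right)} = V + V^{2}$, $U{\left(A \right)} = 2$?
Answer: $\frac{55}{9} \approx 6.1111$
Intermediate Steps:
$b = -1$ ($b = -2 - -1 = -2 + 1 = -1$)
$Y = \frac{11}{9}$ ($Y = 44 \cdot \frac{1}{36} = \frac{11}{9} \approx 1.2222$)
$Y \left(b + J{\left(U{\left(-4 \right)} \right)}\right) = \frac{11 \left(-1 + 2 \left(1 + 2\right)\right)}{9} = \frac{11 \left(-1 + 2 \cdot 3\right)}{9} = \frac{11 \left(-1 + 6\right)}{9} = \frac{11}{9} \cdot 5 = \frac{55}{9}$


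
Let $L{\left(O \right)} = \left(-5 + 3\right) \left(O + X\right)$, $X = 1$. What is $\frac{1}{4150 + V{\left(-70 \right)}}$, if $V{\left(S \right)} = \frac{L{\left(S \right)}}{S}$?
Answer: $\frac{35}{145181} \approx 0.00024108$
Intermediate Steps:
$L{\left(O \right)} = -2 - 2 O$ ($L{\left(O \right)} = \left(-5 + 3\right) \left(O + 1\right) = - 2 \left(1 + O\right) = -2 - 2 O$)
$V{\left(S \right)} = \frac{-2 - 2 S}{S}$
$\frac{1}{4150 + V{\left(-70 \right)}} = \frac{1}{4150 - \left(2 + \frac{2}{-70}\right)} = \frac{1}{4150 - \frac{69}{35}} = \frac{1}{\frac{145181}{35}} = \frac{35}{145181}$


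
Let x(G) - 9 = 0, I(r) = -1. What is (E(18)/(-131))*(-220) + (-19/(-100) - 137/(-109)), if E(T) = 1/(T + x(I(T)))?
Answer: 58180027/38553300 ≈ 1.5091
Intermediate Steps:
x(G) = 9 (x(G) = 9 + 0 = 9)
E(T) = 1/(9 + T) (E(T) = 1/(T + 9) = 1/(9 + T))
(E(18)/(-131))*(-220) + (-19/(-100) - 137/(-109)) = (1/((9 + 18)*(-131)))*(-220) + (-19/(-100) - 137/(-109)) = (-1/131/27)*(-220) + (-19*(-1/100) - 137*(-1/109)) = ((1/27)*(-1/131))*(-220) + (19/100 + 137/109) = -1/3537*(-220) + 15771/10900 = 220/3537 + 15771/10900 = 58180027/38553300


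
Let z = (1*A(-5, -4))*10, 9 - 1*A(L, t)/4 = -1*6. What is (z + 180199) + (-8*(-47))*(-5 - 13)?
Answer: 174031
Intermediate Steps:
A(L, t) = 60 (A(L, t) = 36 - (-4)*6 = 36 - 4*(-6) = 36 + 24 = 60)
z = 600 (z = (1*60)*10 = 60*10 = 600)
(z + 180199) + (-8*(-47))*(-5 - 13) = (600 + 180199) + (-8*(-47))*(-5 - 13) = 180799 + 376*(-18) = 180799 - 6768 = 174031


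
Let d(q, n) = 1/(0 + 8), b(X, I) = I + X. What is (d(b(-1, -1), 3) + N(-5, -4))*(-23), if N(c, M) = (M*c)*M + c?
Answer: 15617/8 ≈ 1952.1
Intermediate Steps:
N(c, M) = c + c*M² (N(c, M) = c*M² + c = c + c*M²)
d(q, n) = ⅛ (d(q, n) = 1/8 = ⅛)
(d(b(-1, -1), 3) + N(-5, -4))*(-23) = (⅛ - 5*(1 + (-4)²))*(-23) = (⅛ - 5*(1 + 16))*(-23) = (⅛ - 5*17)*(-23) = (⅛ - 85)*(-23) = -679/8*(-23) = 15617/8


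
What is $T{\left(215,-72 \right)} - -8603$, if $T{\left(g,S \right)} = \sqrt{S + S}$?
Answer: $8603 + 12 i \approx 8603.0 + 12.0 i$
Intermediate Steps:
$T{\left(g,S \right)} = \sqrt{2} \sqrt{S}$ ($T{\left(g,S \right)} = \sqrt{2 S} = \sqrt{2} \sqrt{S}$)
$T{\left(215,-72 \right)} - -8603 = \sqrt{2} \sqrt{-72} - -8603 = \sqrt{2} \cdot 6 i \sqrt{2} + 8603 = 12 i + 8603 = 8603 + 12 i$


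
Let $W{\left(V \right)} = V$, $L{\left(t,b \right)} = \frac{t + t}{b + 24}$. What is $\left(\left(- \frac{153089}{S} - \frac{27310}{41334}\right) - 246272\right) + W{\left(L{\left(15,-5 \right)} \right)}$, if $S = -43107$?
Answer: $- \frac{1389519802558880}{5642318337} \approx -2.4627 \cdot 10^{5}$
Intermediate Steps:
$L{\left(t,b \right)} = \frac{2 t}{24 + b}$
$\left(\left(- \frac{153089}{S} - \frac{27310}{41334}\right) - 246272\right) + W{\left(L{\left(15,-5 \right)} \right)} = \left(\left(- \frac{153089}{-43107} - \frac{27310}{41334}\right) - 246272\right) + 2 \cdot 15 \frac{1}{24 - 5} = \left(\left(\left(-153089\right) \left(- \frac{1}{43107}\right) - \frac{13655}{20667}\right) - 246272\right) + 2 \cdot 15 \cdot \frac{1}{19} = \left(\left(\frac{153089}{43107} - \frac{13655}{20667}\right) - 246272\right) + 2 \cdot 15 \cdot \frac{1}{19} = \left(\frac{858421426}{296964123} - 246272\right) + \frac{30}{19} = - \frac{73133090078030}{296964123} + \frac{30}{19} = - \frac{1389519802558880}{5642318337}$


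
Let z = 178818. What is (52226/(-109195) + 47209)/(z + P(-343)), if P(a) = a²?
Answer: 5154934529/32372714065 ≈ 0.15924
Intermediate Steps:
(52226/(-109195) + 47209)/(z + P(-343)) = (52226/(-109195) + 47209)/(178818 + (-343)²) = (52226*(-1/109195) + 47209)/(178818 + 117649) = (-52226/109195 + 47209)/296467 = (5154934529/109195)*(1/296467) = 5154934529/32372714065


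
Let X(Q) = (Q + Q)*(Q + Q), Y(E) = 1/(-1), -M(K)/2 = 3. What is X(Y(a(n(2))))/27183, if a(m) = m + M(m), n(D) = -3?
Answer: 4/27183 ≈ 0.00014715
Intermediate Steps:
M(K) = -6 (M(K) = -2*3 = -6)
a(m) = -6 + m (a(m) = m - 6 = -6 + m)
Y(E) = -1
X(Q) = 4*Q**2 (X(Q) = (2*Q)*(2*Q) = 4*Q**2)
X(Y(a(n(2))))/27183 = (4*(-1)**2)/27183 = (4*1)*(1/27183) = 4*(1/27183) = 4/27183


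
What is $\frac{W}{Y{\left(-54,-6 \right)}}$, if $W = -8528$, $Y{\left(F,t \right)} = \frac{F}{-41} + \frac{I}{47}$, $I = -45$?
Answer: $- \frac{16433456}{693} \approx -23714.0$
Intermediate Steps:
$Y{\left(F,t \right)} = - \frac{45}{47} - \frac{F}{41}$ ($Y{\left(F,t \right)} = \frac{F}{-41} - \frac{45}{47} = F \left(- \frac{1}{41}\right) - \frac{45}{47} = - \frac{F}{41} - \frac{45}{47} = - \frac{45}{47} - \frac{F}{41}$)
$\frac{W}{Y{\left(-54,-6 \right)}} = - \frac{8528}{- \frac{45}{47} - - \frac{54}{41}} = - \frac{8528}{- \frac{45}{47} + \frac{54}{41}} = - \frac{8528}{\frac{693}{1927}} = \left(-8528\right) \frac{1927}{693} = - \frac{16433456}{693}$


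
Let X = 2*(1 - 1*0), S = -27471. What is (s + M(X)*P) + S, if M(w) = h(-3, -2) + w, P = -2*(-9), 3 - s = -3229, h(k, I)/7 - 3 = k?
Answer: -24203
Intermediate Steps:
h(k, I) = 21 + 7*k
X = 2 (X = 2*(1 + 0) = 2*1 = 2)
s = 3232 (s = 3 - 1*(-3229) = 3 + 3229 = 3232)
P = 18
M(w) = w (M(w) = (21 + 7*(-3)) + w = (21 - 21) + w = 0 + w = w)
(s + M(X)*P) + S = (3232 + 2*18) - 27471 = (3232 + 36) - 27471 = 3268 - 27471 = -24203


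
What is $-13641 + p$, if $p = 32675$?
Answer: $19034$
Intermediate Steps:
$-13641 + p = -13641 + 32675 = 19034$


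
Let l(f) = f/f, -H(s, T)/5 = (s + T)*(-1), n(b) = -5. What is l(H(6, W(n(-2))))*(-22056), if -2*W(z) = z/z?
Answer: -22056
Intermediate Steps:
W(z) = -½ (W(z) = -z/(2*z) = -½*1 = -½)
H(s, T) = 5*T + 5*s (H(s, T) = -5*(s + T)*(-1) = -5*(T + s)*(-1) = -5*(-T - s) = 5*T + 5*s)
l(f) = 1
l(H(6, W(n(-2))))*(-22056) = 1*(-22056) = -22056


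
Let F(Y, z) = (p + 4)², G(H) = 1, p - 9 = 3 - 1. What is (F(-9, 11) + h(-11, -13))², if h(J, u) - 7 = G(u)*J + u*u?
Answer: 152100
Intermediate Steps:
p = 11 (p = 9 + (3 - 1) = 9 + 2 = 11)
h(J, u) = 7 + J + u² (h(J, u) = 7 + (1*J + u*u) = 7 + (J + u²) = 7 + J + u²)
F(Y, z) = 225 (F(Y, z) = (11 + 4)² = 15² = 225)
(F(-9, 11) + h(-11, -13))² = (225 + (7 - 11 + (-13)²))² = (225 + (7 - 11 + 169))² = (225 + 165)² = 390² = 152100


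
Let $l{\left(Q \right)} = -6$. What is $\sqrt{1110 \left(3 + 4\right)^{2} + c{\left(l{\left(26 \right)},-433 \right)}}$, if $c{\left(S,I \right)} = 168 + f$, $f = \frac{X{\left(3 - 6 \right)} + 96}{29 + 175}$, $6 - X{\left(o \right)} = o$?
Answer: $\frac{\sqrt{63069643}}{34} \approx 233.58$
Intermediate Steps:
$X{\left(o \right)} = 6 - o$
$f = \frac{35}{68}$ ($f = \frac{\left(6 - \left(3 - 6\right)\right) + 96}{29 + 175} = \frac{\left(6 - \left(3 - 6\right)\right) + 96}{204} = \left(\left(6 - -3\right) + 96\right) \frac{1}{204} = \left(\left(6 + 3\right) + 96\right) \frac{1}{204} = \left(9 + 96\right) \frac{1}{204} = 105 \cdot \frac{1}{204} = \frac{35}{68} \approx 0.51471$)
$c{\left(S,I \right)} = \frac{11459}{68}$ ($c{\left(S,I \right)} = 168 + \frac{35}{68} = \frac{11459}{68}$)
$\sqrt{1110 \left(3 + 4\right)^{2} + c{\left(l{\left(26 \right)},-433 \right)}} = \sqrt{1110 \left(3 + 4\right)^{2} + \frac{11459}{68}} = \sqrt{1110 \cdot 7^{2} + \frac{11459}{68}} = \sqrt{1110 \cdot 49 + \frac{11459}{68}} = \sqrt{54390 + \frac{11459}{68}} = \sqrt{\frac{3709979}{68}} = \frac{\sqrt{63069643}}{34}$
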